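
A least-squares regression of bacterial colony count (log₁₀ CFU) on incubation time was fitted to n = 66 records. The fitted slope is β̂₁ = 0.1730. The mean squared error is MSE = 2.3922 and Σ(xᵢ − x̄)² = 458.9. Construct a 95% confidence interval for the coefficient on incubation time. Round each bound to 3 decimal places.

SE(β̂₁) = √(MSE/Sₓₓ) = √(2.3922/458.9) = 0.0722004.
df = n − 2 = 64.
t* = t_{0.025, 64} = 1.99773.
Margin = t* × SE = 1.99773 × 0.0722004 = 0.14424.
CI: 0.1730 ± 0.14424 → (0.029, 0.317).
With 95% confidence, each one-unit increase in incubation time is associated with a change of between 0.029 and 0.317 log₁₀ CFU in bacterial colony count.

(0.029, 0.317)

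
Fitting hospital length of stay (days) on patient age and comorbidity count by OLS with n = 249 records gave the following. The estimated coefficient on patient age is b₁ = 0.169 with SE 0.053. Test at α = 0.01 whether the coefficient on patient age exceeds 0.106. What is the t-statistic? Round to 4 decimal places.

H₀: β₁ = 0.106 vs H₁: β₁ > 0.106.
t = (b₁ − β₁⁰)/SE = (0.169 − 0.106) / 0.053 = 1.1887.
df = n − k − 1 = 249 − 2 − 1 = 246.
One-sided p ≈ 0.1179, which is ≥ 0.01, so fail to reject H₀.
The data do not give significant evidence that the true slope on patient age exceeds 0.106 days per unit, holding the other predictors fixed.

t = 1.1887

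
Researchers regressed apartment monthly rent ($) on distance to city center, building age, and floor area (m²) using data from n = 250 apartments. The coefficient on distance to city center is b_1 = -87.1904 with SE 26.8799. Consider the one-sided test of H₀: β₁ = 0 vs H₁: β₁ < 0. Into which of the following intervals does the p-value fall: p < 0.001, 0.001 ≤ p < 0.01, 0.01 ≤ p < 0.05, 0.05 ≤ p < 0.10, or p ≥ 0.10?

p < 0.001

t = -87.1904 / 26.8799 = -3.244.
df = n − k − 1 = 250 − 3 − 1 = 246.
One-sided p = P(T_{246} < t) ≈ 0.0007.
So p < 0.001.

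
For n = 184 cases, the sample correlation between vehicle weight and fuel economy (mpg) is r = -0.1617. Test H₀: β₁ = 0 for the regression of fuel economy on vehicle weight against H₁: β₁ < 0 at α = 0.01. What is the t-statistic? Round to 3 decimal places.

t = -2.211

t = r·√(n − 2)/√(1 − r²) = -0.1617·√182/√0.973853 = -2.211.
df = n − 2 = 182.
One-sided p ≈ 0.0142, which is ≥ 0.01, so fail to reject H₀.
The data do not give significant evidence of a linear association between vehicle weight and fuel economy.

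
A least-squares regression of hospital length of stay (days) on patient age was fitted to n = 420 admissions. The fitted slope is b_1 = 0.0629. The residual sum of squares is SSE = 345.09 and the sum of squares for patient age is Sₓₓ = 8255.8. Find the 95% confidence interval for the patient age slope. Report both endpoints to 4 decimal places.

MSE = SSE/(n − 2) = 345.09/418 = 0.825574.
SE(b_1) = √(MSE/Sₓₓ) = √(0.825574/8255.8) = 0.00999996.
df = n − 2 = 418.
t* = t_{0.025, 418} = 1.965655.
Margin = t* × SE = 1.965655 × 0.00999996 = 0.019656.
CI: 0.0629 ± 0.019656 → (0.0432, 0.0826).
With 95% confidence, each one-unit increase in patient age is associated with a change of between 0.0432 and 0.0826 days in hospital length of stay.

(0.0432, 0.0826)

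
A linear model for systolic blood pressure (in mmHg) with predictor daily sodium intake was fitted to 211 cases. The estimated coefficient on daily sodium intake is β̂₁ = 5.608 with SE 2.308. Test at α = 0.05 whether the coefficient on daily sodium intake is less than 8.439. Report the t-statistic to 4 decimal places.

t = -1.2266

H₀: β₁ = 8.439 vs H₁: β₁ < 8.439.
t = (β̂₁ − β₁⁰)/SE = (5.608 − 8.439) / 2.308 = -1.2266.
df = n − 2 = 211 − 2 = 209.
One-sided p ≈ 0.1107, which is ≥ 0.05, so fail to reject H₀.
The data do not give significant evidence that the true slope on daily sodium intake is below 8.439 mmHg per unit.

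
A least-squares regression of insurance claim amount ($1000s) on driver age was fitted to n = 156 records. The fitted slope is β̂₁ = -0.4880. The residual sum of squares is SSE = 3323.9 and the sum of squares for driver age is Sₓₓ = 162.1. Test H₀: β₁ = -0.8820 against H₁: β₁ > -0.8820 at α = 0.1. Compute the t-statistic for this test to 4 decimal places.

t = 1.0798

MSE = SSE/(n − 2) = 3323.9/154 = 21.5838.
SE(β̂₁) = √(MSE/Sₓₓ) = √(21.5838/162.1) = 0.364899.
t = (-0.4880 − (-0.8820)) / 0.364899 = 1.0798.
df = n − 2 = 154.
One-sided p ≈ 0.1410, which is ≥ 0.1, so fail to reject H₀.
The data do not give significant evidence that the true slope on driver age exceeds -0.8820 $1000s per unit.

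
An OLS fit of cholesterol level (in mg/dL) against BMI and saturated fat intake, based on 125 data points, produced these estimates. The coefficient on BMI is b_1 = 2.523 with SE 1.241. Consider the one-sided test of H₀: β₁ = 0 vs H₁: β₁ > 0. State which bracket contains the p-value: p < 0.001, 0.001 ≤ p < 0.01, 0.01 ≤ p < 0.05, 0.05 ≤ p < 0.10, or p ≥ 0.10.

t = 2.523 / 1.241 = 2.033.
df = n − k − 1 = 125 − 2 − 1 = 122.
One-sided p = P(T_{122} > t) ≈ 0.0221.
So 0.01 ≤ p < 0.05.

0.01 ≤ p < 0.05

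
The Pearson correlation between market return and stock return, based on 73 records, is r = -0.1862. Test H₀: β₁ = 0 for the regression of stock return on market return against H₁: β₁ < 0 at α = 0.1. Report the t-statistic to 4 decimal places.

t = r·√(n − 2)/√(1 − r²) = -0.1862·√71/√0.96533 = -1.5969.
df = n − 2 = 71.
One-sided p ≈ 0.0574, which is < 0.1, so reject H₀.
There is evidence of a linear association between market return and stock return.

t = -1.5969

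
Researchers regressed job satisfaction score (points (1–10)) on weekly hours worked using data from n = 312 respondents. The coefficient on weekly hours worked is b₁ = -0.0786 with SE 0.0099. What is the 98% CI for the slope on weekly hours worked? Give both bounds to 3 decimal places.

df = n − 2 = 312 − 2 = 310.
t* = t_{0.01, 310} = 2.338437.
Margin = t* × SE = 2.338437 × 0.0099 = 0.02315.
CI: -0.0786 ± 0.02315 → (-0.102, -0.055).
With 98% confidence, each one-unit increase in weekly hours worked is associated with a change of between -0.102 and -0.055 points (1–10) in job satisfaction score.

(-0.102, -0.055)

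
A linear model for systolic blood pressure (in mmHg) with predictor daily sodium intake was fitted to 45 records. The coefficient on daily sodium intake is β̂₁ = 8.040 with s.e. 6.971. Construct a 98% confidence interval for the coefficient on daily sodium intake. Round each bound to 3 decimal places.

(-8.804, 24.884)

df = n − 2 = 45 − 2 = 43.
t* = t_{0.01, 43} = 2.41625.
Margin = t* × SE = 2.41625 × 6.971 = 16.84368.
CI: 8.040 ± 16.84368 → (-8.804, 24.884).
With 98% confidence, each one-unit increase in daily sodium intake is associated with a change of between -8.804 and 24.884 mmHg in systolic blood pressure.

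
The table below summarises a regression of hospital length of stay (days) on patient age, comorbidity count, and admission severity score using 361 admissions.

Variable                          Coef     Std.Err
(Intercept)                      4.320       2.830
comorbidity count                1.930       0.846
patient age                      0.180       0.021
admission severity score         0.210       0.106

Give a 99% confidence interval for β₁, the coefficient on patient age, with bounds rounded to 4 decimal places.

Read off: b = 0.180, SE = 0.021 for patient age.
df = n − k − 1 = 361 − 3 − 1 = 357.
t* = t_{0.005, 357} = 2.589671.
Margin = t* × SE = 2.589671 × 0.021 = 0.054383.
CI: 0.180 ± 0.054383 → (0.1256, 0.2344).

(0.1256, 0.2344)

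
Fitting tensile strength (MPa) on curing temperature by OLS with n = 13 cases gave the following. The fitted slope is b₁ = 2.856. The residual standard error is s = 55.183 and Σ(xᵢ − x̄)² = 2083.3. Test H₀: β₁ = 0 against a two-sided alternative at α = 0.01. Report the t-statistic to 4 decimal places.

SE(b₁) = s/√Sₓₓ = 55.183/√2083.3 = 1.20901.
t = 2.856 / 1.20901 = 2.3623.
df = n − 2 = 11.
Two-sided p ≈ 0.0377, which is ≥ 0.01, so fail to reject H₀.
The data do not give significant evidence of an association between curing temperature and tensile strength.

t = 2.3623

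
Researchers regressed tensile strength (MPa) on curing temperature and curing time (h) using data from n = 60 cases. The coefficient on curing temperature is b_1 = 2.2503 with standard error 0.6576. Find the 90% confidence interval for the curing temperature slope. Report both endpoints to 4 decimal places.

df = n − k − 1 = 60 − 2 − 1 = 57.
t* = t_{0.05, 57} = 1.672029.
Margin = t* × SE = 1.672029 × 0.6576 = 1.099526.
CI: 2.2503 ± 1.099526 → (1.1508, 3.3498).
With 90% confidence, each one-unit increase in curing temperature is associated with a change of between 1.1508 and 3.3498 MPa in tensile strength, holding the other predictors fixed.

(1.1508, 3.3498)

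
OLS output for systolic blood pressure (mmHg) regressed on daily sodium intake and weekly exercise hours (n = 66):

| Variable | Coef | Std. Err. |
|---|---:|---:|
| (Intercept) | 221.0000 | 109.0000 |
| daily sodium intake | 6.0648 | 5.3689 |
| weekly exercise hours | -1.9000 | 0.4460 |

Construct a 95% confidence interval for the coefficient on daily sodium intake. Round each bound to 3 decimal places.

(-4.664, 16.794)

Read off: b = 6.0648, SE = 5.3689 for daily sodium intake.
df = n − k − 1 = 66 − 2 − 1 = 63.
t* = t_{0.025, 63} = 1.998341.
Margin = t* × SE = 1.998341 × 5.3689 = 10.72889.
CI: 6.0648 ± 10.72889 → (-4.664, 16.794).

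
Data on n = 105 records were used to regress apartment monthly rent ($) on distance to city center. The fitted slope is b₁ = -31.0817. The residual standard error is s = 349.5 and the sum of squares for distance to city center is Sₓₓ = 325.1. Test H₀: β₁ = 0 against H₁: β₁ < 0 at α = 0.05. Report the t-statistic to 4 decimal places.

SE(b₁) = s/√Sₓₓ = 349.5/√325.1 = 19.3838.
t = -31.0817 / 19.3838 = -1.6035.
df = n − 2 = 103.
One-sided p ≈ 0.0559, which is ≥ 0.05, so fail to reject H₀.
The data do not give significant evidence that the true slope on distance to city center is negative.

t = -1.6035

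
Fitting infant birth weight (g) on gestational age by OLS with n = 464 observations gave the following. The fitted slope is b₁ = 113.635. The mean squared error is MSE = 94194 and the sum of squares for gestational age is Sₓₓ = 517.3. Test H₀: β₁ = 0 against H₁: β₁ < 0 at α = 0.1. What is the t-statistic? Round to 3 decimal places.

SE(b₁) = √(MSE/Sₓₓ) = √(94194/517.3) = 13.494.
t = 113.635 / 13.494 = 8.421.
df = n − 2 = 462.
One-sided p ≈ 1.0000, which is ≥ 0.1, so fail to reject H₀.
The data do not give significant evidence that the true slope on gestational age is negative.

t = 8.421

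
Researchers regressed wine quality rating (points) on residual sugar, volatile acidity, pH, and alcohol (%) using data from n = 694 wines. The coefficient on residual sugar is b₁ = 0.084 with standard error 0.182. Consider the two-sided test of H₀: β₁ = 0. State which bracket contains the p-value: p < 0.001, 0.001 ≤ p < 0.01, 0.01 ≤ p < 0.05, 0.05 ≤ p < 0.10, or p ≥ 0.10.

t = 0.084 / 0.182 = 0.462.
df = n − k − 1 = 694 − 4 − 1 = 689.
Two-sided p = 2·P(T_{689} > |t|) ≈ 0.6446.
So p ≥ 0.10.

p ≥ 0.10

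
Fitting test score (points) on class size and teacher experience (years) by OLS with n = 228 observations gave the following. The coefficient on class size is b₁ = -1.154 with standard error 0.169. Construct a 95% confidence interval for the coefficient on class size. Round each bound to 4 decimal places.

df = n − k − 1 = 228 − 2 − 1 = 225.
t* = t_{0.025, 225} = 1.970563.
Margin = t* × SE = 1.970563 × 0.169 = 0.333025.
CI: -1.154 ± 0.333025 → (-1.4870, -0.8210).
With 95% confidence, each one-unit increase in class size is associated with a change of between -1.4870 and -0.8210 points in test score, holding the other predictors fixed.

(-1.4870, -0.8210)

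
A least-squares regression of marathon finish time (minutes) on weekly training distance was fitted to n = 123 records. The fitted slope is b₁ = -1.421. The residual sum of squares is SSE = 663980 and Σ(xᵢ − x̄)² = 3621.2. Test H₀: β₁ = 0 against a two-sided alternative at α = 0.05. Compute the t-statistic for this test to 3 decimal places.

MSE = SSE/(n − 2) = 663980/121 = 5487.44.
SE(b₁) = √(MSE/Sₓₓ) = √(5487.44/3621.2) = 1.231.
t = -1.421 / 1.231 = -1.154.
df = n − 2 = 121.
Two-sided p ≈ 0.2506, which is ≥ 0.05, so fail to reject H₀.
The data do not give significant evidence of an association between weekly training distance and marathon finish time.

t = -1.154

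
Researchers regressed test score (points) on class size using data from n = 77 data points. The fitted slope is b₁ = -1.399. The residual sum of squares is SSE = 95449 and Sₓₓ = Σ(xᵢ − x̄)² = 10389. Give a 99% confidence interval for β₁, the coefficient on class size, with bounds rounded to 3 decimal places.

MSE = SSE/(n − 2) = 95449/75 = 1272.65.
SE(b₁) = √(MSE/Sₓₓ) = √(1272.65/10389) = 0.35.
df = n − 2 = 75.
t* = t_{0.005, 75} = 2.642983.
Margin = t* × SE = 2.642983 × 0.35 = 0.92504.
CI: -1.399 ± 0.92504 → (-2.324, -0.474).
With 99% confidence, each one-unit increase in class size is associated with a change of between -2.324 and -0.474 points in test score.

(-2.324, -0.474)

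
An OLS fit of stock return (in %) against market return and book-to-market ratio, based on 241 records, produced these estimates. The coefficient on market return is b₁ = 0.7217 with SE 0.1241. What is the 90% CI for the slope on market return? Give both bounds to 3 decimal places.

(0.517, 0.927)

df = n − k − 1 = 241 − 2 − 1 = 238.
t* = t_{0.05, 238} = 1.651281.
Margin = t* × SE = 1.651281 × 0.1241 = 0.20492.
CI: 0.7217 ± 0.20492 → (0.517, 0.927).
With 90% confidence, each one-unit increase in market return is associated with a change of between 0.517 and 0.927 % in stock return, holding the other predictors fixed.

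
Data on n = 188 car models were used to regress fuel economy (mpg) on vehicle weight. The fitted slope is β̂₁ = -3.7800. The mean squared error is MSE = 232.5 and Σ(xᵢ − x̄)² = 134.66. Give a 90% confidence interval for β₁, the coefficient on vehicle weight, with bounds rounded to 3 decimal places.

(-5.952, -1.608)

SE(β̂₁) = √(MSE/Sₓₓ) = √(232.5/134.66) = 1.31399.
df = n − 2 = 186.
t* = t_{0.05, 186} = 1.653087.
Margin = t* × SE = 1.653087 × 1.31399 = 2.17214.
CI: -3.7800 ± 2.17214 → (-5.952, -1.608).
With 90% confidence, each one-unit increase in vehicle weight is associated with a change of between -5.952 and -1.608 mpg in fuel economy.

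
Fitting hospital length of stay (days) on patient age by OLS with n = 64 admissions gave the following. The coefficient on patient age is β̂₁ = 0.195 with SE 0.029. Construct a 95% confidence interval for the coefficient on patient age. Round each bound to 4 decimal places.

df = n − 2 = 64 − 2 = 62.
t* = t_{0.025, 62} = 1.998972.
Margin = t* × SE = 1.998972 × 0.029 = 0.057970.
CI: 0.195 ± 0.057970 → (0.1370, 0.2530).
With 95% confidence, each one-unit increase in patient age is associated with a change of between 0.1370 and 0.2530 days in hospital length of stay.

(0.1370, 0.2530)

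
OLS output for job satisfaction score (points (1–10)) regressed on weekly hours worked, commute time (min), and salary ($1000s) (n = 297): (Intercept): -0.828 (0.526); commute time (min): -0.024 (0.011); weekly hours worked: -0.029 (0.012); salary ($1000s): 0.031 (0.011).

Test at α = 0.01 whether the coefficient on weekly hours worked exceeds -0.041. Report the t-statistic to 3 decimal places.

Read off: b = -0.029, SE = 0.012 for weekly hours worked.
H₀: β₁ = -0.041 vs H₁: β₁ > -0.041.
t = (-0.029 − (-0.041)) / 0.012 = 1.000.
df = n − k − 1 = 297 − 3 − 1 = 293.
One-sided p ≈ 0.1591, which is ≥ 0.01, so fail to reject H₀.
The data do not give significant evidence that the true slope on weekly hours worked exceeds -0.041 points (1–10) per unit, holding the other predictors fixed.

t = 1.000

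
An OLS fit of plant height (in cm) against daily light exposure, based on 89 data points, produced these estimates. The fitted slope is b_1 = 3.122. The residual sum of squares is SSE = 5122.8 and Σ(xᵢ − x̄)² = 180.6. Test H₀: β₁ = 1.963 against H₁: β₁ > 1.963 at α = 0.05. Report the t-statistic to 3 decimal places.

MSE = SSE/(n − 2) = 5122.8/87 = 58.8828.
SE(b_1) = √(MSE/Sₓₓ) = √(58.8828/180.6) = 0.570999.
t = (3.122 − 1.963) / 0.570999 = 2.030.
df = n − 2 = 87.
One-sided p ≈ 0.0227, which is < 0.05, so reject H₀.
There is evidence that the true slope on daily light exposure exceeds 1.963 cm per unit.

t = 2.030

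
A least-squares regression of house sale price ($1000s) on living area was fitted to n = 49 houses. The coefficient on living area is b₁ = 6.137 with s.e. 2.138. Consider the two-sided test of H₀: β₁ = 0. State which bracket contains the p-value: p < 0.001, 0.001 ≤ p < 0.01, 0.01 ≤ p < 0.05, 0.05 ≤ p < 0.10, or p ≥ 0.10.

t = 6.137 / 2.138 = 2.870.
df = n − 2 = 49 − 2 = 47.
Two-sided p = 2·P(T_{47} > |t|) ≈ 0.0061.
So 0.001 ≤ p < 0.01.

0.001 ≤ p < 0.01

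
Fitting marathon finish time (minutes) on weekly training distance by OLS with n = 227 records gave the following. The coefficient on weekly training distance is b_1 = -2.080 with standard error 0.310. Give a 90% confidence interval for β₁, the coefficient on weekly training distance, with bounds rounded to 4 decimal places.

df = n − 2 = 227 − 2 = 225.
t* = t_{0.05, 225} = 1.651654.
Margin = t* × SE = 1.651654 × 0.310 = 0.512013.
CI: -2.080 ± 0.512013 → (-2.5920, -1.5680).
With 90% confidence, each one-unit increase in weekly training distance is associated with a change of between -2.5920 and -1.5680 minutes in marathon finish time.

(-2.5920, -1.5680)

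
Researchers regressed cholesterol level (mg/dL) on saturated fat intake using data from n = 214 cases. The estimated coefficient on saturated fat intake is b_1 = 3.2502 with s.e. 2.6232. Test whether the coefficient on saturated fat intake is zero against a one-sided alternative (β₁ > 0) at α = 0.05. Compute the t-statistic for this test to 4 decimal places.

t = 1.2390

H₀: β₁ = 0 vs H₁: β₁ > 0.
t = (b_1 − β₁⁰)/SE = 3.2502 / 2.6232 = 1.2390.
df = n − 2 = 214 − 2 = 212.
One-sided p ≈ 0.1084, which is ≥ 0.05, so fail to reject H₀.
The data do not give significant evidence that the true slope on saturated fat intake is positive.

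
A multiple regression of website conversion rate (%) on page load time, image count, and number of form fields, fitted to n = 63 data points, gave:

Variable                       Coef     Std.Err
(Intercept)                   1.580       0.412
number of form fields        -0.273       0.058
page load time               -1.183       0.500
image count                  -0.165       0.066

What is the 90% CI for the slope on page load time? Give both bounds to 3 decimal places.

(-2.019, -0.347)

Read off: b = -1.183, SE = 0.500 for page load time.
df = n − k − 1 = 63 − 3 − 1 = 59.
t* = t_{0.05, 59} = 1.671093.
Margin = t* × SE = 1.671093 × 0.500 = 0.83555.
CI: -1.183 ± 0.83555 → (-2.019, -0.347).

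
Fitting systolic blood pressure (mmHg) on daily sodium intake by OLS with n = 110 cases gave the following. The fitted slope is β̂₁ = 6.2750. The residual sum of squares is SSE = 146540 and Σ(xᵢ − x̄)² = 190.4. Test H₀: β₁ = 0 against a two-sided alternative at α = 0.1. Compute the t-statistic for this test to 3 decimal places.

MSE = SSE/(n − 2) = 146540/108 = 1356.85.
SE(β̂₁) = √(MSE/Sₓₓ) = √(1356.85/190.4) = 2.66952.
t = 6.2750 / 2.66952 = 2.351.
df = n − 2 = 108.
Two-sided p ≈ 0.0206, which is < 0.1, so reject H₀.
There is evidence that daily sodium intake is associated with systolic blood pressure.

t = 2.351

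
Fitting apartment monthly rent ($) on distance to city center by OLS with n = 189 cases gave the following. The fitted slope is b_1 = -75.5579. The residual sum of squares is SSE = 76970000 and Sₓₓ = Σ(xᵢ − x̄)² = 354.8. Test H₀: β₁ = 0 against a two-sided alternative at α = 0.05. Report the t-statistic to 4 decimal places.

MSE = SSE/(n − 2) = 76970000/187 = 411604.
SE(b_1) = √(MSE/Sₓₓ) = √(411604/354.8) = 34.0603.
t = -75.5579 / 34.0603 = -2.2184.
df = n − 2 = 187.
Two-sided p ≈ 0.0277, which is < 0.05, so reject H₀.
There is evidence that distance to city center is associated with apartment monthly rent.

t = -2.2184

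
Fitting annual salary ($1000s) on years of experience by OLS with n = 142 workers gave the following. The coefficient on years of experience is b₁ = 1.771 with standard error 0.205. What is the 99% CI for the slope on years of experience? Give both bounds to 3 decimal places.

(1.236, 2.306)

df = n − 2 = 142 − 2 = 140.
t* = t_{0.005, 140} = 2.611403.
Margin = t* × SE = 2.611403 × 0.205 = 0.53534.
CI: 1.771 ± 0.53534 → (1.236, 2.306).
With 99% confidence, each one-unit increase in years of experience is associated with a change of between 1.236 and 2.306 $1000s in annual salary.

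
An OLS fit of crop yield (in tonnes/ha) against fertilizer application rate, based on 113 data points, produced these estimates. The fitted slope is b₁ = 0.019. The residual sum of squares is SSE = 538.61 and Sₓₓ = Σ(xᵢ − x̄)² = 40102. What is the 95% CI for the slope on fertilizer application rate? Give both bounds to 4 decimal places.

(-0.0028, 0.0408)

MSE = SSE/(n − 2) = 538.61/111 = 4.85234.
SE(b₁) = √(MSE/Sₓₓ) = √(4.85234/40102) = 0.011.
df = n − 2 = 111.
t* = t_{0.025, 111} = 1.981567.
Margin = t* × SE = 1.981567 × 0.011 = 0.021797.
CI: 0.019 ± 0.021797 → (-0.0028, 0.0408).
With 95% confidence, each one-unit increase in fertilizer application rate is associated with a change of between -0.0028 and 0.0408 tonnes/ha in crop yield.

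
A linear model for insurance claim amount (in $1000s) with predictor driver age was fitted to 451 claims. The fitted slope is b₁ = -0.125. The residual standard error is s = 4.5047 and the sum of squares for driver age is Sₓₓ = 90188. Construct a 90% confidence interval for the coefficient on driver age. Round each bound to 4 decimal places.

SE(b₁) = s/√Sₓₓ = 4.5047/√90188 = 0.015.
df = n − 2 = 449.
t* = t_{0.05, 449} = 1.648254.
Margin = t* × SE = 1.648254 × 0.015 = 0.024724.
CI: -0.125 ± 0.024724 → (-0.1497, -0.1003).
With 90% confidence, each one-unit increase in driver age is associated with a change of between -0.1497 and -0.1003 $1000s in insurance claim amount.

(-0.1497, -0.1003)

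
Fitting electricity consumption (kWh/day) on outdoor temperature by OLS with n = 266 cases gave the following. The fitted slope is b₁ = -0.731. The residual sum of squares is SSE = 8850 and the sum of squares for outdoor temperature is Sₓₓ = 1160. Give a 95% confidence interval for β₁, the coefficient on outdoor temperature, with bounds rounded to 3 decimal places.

(-1.066, -0.396)

MSE = SSE/(n − 2) = 8850/264 = 33.5227.
SE(b₁) = √(MSE/Sₓₓ) = √(33.5227/1160) = 0.169997.
df = n − 2 = 264.
t* = t_{0.025, 264} = 1.96899.
Margin = t* × SE = 1.96899 × 0.169997 = 0.33472.
CI: -0.731 ± 0.33472 → (-1.066, -0.396).
With 95% confidence, each one-unit increase in outdoor temperature is associated with a change of between -1.066 and -0.396 kWh/day in electricity consumption.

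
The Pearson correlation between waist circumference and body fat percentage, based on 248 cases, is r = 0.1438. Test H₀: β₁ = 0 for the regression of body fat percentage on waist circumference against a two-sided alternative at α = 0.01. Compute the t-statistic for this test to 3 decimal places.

t = 2.279

t = r·√(n − 2)/√(1 − r²) = 0.1438·√246/√0.979322 = 2.279.
df = n − 2 = 246.
Two-sided p ≈ 0.0235, which is ≥ 0.01, so fail to reject H₀.
The data do not give significant evidence of a linear association between waist circumference and body fat percentage.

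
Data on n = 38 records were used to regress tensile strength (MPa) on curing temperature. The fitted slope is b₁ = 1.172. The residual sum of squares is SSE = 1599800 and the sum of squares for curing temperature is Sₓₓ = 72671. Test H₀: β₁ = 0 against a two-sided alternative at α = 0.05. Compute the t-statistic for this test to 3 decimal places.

MSE = SSE/(n − 2) = 1599800/36 = 44438.9.
SE(b₁) = √(MSE/Sₓₓ) = √(44438.9/72671) = 0.78199.
t = 1.172 / 0.78199 = 1.499.
df = n − 2 = 36.
Two-sided p ≈ 0.1427, which is ≥ 0.05, so fail to reject H₀.
The data do not give significant evidence of an association between curing temperature and tensile strength.

t = 1.499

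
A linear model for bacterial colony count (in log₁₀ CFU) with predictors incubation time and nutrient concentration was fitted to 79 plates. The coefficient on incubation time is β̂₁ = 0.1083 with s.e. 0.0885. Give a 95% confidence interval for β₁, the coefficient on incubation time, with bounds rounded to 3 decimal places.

df = n − k − 1 = 79 − 2 − 1 = 76.
t* = t_{0.025, 76} = 1.991673.
Margin = t* × SE = 1.991673 × 0.0885 = 0.17626.
CI: 0.1083 ± 0.17626 → (-0.068, 0.285).
With 95% confidence, each one-unit increase in incubation time is associated with a change of between -0.068 and 0.285 log₁₀ CFU in bacterial colony count, holding the other predictors fixed.

(-0.068, 0.285)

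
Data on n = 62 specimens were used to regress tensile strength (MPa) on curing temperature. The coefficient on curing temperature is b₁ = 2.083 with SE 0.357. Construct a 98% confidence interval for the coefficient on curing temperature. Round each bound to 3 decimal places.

df = n − 2 = 62 − 2 = 60.
t* = t_{0.01, 60} = 2.390119.
Margin = t* × SE = 2.390119 × 0.357 = 0.85327.
CI: 2.083 ± 0.85327 → (1.230, 2.936).
With 98% confidence, each one-unit increase in curing temperature is associated with a change of between 1.230 and 2.936 MPa in tensile strength.

(1.230, 2.936)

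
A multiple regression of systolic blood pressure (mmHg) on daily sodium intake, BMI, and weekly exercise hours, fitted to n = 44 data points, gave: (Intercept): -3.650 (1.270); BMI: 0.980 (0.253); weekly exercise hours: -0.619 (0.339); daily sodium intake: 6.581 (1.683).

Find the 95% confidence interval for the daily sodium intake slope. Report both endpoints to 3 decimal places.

(3.180, 9.982)

Read off: b = 6.581, SE = 1.683 for daily sodium intake.
df = n − k − 1 = 44 − 3 − 1 = 40.
t* = t_{0.025, 40} = 2.021075.
Margin = t* × SE = 2.021075 × 1.683 = 3.40147.
CI: 6.581 ± 3.40147 → (3.180, 9.982).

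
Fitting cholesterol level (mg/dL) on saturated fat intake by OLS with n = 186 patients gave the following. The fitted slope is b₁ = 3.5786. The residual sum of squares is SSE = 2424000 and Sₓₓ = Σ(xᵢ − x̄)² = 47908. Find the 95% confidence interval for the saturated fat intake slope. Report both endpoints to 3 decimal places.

(2.544, 4.613)

MSE = SSE/(n − 2) = 2424000/184 = 13173.9.
SE(b₁) = √(MSE/Sₓₓ) = √(13173.9/47908) = 0.524389.
df = n − 2 = 184.
t* = t_{0.025, 184} = 1.972941.
Margin = t* × SE = 1.972941 × 0.524389 = 1.03459.
CI: 3.5786 ± 1.03459 → (2.544, 4.613).
With 95% confidence, each one-unit increase in saturated fat intake is associated with a change of between 2.544 and 4.613 mg/dL in cholesterol level.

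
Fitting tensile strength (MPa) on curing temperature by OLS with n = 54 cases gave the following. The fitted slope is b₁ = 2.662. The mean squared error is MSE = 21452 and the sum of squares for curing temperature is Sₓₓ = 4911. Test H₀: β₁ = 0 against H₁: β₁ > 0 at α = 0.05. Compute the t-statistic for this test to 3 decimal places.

SE(b₁) = √(MSE/Sₓₓ) = √(21452/4911) = 2.09001.
t = 2.662 / 2.09001 = 1.274.
df = n − 2 = 52.
One-sided p ≈ 0.1042, which is ≥ 0.05, so fail to reject H₀.
The data do not give significant evidence that the true slope on curing temperature is positive.

t = 1.274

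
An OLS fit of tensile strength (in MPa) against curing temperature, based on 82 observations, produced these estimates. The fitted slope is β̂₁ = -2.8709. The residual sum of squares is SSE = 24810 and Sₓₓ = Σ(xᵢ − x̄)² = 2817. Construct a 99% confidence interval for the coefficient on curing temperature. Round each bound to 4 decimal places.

(-3.7464, -1.9954)

MSE = SSE/(n − 2) = 24810/80 = 310.125.
SE(β̂₁) = √(MSE/Sₓₓ) = √(310.125/2817) = 0.331799.
df = n − 2 = 80.
t* = t_{0.005, 80} = 2.638691.
Margin = t* × SE = 2.638691 × 0.331799 = 0.875515.
CI: -2.8709 ± 0.875515 → (-3.7464, -1.9954).
With 99% confidence, each one-unit increase in curing temperature is associated with a change of between -3.7464 and -1.9954 MPa in tensile strength.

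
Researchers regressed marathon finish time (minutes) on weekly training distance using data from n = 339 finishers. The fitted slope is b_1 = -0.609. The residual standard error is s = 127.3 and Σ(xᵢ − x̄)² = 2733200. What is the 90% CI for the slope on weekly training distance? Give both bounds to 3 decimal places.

(-0.736, -0.482)

SE(b_1) = s/√Sₓₓ = 127.3/√2733200 = 0.0770003.
df = n − 2 = 337.
t* = t_{0.05, 337} = 1.649388.
Margin = t* × SE = 1.649388 × 0.0770003 = 0.12700.
CI: -0.609 ± 0.12700 → (-0.736, -0.482).
With 90% confidence, each one-unit increase in weekly training distance is associated with a change of between -0.736 and -0.482 minutes in marathon finish time.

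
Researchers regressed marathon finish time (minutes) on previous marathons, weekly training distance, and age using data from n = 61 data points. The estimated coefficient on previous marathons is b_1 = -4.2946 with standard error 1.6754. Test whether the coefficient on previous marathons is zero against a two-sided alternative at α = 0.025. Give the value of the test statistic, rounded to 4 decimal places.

H₀: β₁ = 0 vs H₁: β₁ ≠ 0.
t = (b_1 − β₁⁰)/SE = -4.2946 / 1.6754 = -2.5633.
df = n − k − 1 = 61 − 3 − 1 = 57.
Two-sided p ≈ 0.0130, which is < 0.025, so reject H₀.
There is evidence that previous marathons is associated with marathon finish time, holding the other predictors fixed.

t = -2.5633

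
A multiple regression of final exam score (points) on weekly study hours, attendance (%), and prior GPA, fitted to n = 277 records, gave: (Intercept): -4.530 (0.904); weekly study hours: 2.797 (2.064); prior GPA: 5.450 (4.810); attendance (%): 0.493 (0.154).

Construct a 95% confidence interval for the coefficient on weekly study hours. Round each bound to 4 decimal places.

(-1.2664, 6.8604)

Read off: b = 2.797, SE = 2.064 for weekly study hours.
df = n − k − 1 = 277 − 3 − 1 = 273.
t* = t_{0.025, 273} = 1.968692.
Margin = t* × SE = 1.968692 × 2.064 = 4.063380.
CI: 2.797 ± 4.063380 → (-1.2664, 6.8604).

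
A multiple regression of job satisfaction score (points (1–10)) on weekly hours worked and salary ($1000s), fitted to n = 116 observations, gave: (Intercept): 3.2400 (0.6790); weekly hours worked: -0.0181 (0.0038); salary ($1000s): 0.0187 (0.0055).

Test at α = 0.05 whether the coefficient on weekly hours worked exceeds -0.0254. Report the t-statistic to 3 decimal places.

Read off: b = -0.0181, SE = 0.0038 for weekly hours worked.
H₀: β₁ = -0.0254 vs H₁: β₁ > -0.0254.
t = (-0.0181 − (-0.0254)) / 0.0038 = 1.921.
df = n − k − 1 = 116 − 2 − 1 = 113.
One-sided p ≈ 0.0286, which is < 0.05, so reject H₀.
There is evidence that the true slope on weekly hours worked exceeds -0.0254 points (1–10) per unit, holding the other predictors fixed.

t = 1.921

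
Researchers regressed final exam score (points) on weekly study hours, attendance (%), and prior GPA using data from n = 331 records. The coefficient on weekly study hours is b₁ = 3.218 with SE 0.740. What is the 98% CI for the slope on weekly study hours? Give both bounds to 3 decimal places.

(1.488, 4.948)

df = n − k − 1 = 331 − 3 − 1 = 327.
t* = t_{0.01, 327} = 2.337805.
Margin = t* × SE = 2.337805 × 0.740 = 1.72998.
CI: 3.218 ± 1.72998 → (1.488, 4.948).
With 98% confidence, each one-unit increase in weekly study hours is associated with a change of between 1.488 and 4.948 points in final exam score, holding the other predictors fixed.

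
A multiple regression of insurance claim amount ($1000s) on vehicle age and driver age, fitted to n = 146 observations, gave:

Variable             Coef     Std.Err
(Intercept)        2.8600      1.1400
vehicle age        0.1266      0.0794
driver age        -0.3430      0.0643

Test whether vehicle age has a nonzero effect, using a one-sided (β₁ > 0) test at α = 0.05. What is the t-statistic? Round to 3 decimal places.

t = 1.594

Read off: b = 0.1266, SE = 0.0794 for vehicle age.
H₀: β₁ = 0 vs H₁: β₁ > 0.
t = 0.1266 / 0.0794 = 1.594.
df = n − k − 1 = 146 − 2 − 1 = 143.
One-sided p ≈ 0.0565, which is ≥ 0.05, so fail to reject H₀.
The data do not give significant evidence that the true slope on vehicle age is positive, holding the other predictors fixed.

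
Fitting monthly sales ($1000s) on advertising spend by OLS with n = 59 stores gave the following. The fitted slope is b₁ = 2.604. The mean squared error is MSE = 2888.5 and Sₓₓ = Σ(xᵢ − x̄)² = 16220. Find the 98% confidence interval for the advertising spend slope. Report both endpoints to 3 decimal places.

(1.594, 3.614)

SE(b₁) = √(MSE/Sₓₓ) = √(2888.5/16220) = 0.421998.
df = n − 2 = 57.
t* = t_{0.01, 57} = 2.393568.
Margin = t* × SE = 2.393568 × 0.421998 = 1.01008.
CI: 2.604 ± 1.01008 → (1.594, 3.614).
With 98% confidence, each one-unit increase in advertising spend is associated with a change of between 1.594 and 3.614 $1000s in monthly sales.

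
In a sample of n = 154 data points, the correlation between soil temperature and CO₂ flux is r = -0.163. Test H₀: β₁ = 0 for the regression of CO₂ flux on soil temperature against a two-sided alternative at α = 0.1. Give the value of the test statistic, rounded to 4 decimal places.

t = r·√(n − 2)/√(1 − r²) = -0.163·√152/√0.973431 = -2.0368.
df = n − 2 = 152.
Two-sided p ≈ 0.0434, which is < 0.1, so reject H₀.
There is evidence of a linear association between soil temperature and CO₂ flux.

t = -2.0368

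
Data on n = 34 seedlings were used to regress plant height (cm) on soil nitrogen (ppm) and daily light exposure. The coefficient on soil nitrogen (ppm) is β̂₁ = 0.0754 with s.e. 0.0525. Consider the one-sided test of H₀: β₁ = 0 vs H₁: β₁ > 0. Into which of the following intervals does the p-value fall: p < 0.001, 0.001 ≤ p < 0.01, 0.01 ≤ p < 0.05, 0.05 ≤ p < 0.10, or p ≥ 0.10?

t = 0.0754 / 0.0525 = 1.436.
df = n − k − 1 = 34 − 2 − 1 = 31.
One-sided p = P(T_{31} > t) ≈ 0.0805.
So 0.05 ≤ p < 0.10.

0.05 ≤ p < 0.10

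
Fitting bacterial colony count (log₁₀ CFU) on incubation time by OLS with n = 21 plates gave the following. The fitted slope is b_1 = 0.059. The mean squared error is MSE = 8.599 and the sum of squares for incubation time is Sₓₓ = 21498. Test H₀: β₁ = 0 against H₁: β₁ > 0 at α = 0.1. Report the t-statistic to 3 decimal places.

t = 2.950

SE(b_1) = √(MSE/Sₓₓ) = √(8.599/21498) = 0.0199998.
t = 0.059 / 0.0199998 = 2.950.
df = n − 2 = 19.
One-sided p ≈ 0.0041, which is < 0.1, so reject H₀.
There is evidence that the true slope on incubation time is positive.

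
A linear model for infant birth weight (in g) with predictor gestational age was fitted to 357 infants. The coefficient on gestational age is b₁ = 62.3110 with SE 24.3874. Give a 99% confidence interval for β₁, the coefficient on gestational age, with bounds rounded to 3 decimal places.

df = n − 2 = 357 − 2 = 355.
t* = t_{0.005, 355} = 2.589749.
Margin = t* × SE = 2.589749 × 24.3874 = 63.15725.
CI: 62.3110 ± 63.15725 → (-0.846, 125.468).
With 99% confidence, each one-unit increase in gestational age is associated with a change of between -0.846 and 125.468 g in infant birth weight.

(-0.846, 125.468)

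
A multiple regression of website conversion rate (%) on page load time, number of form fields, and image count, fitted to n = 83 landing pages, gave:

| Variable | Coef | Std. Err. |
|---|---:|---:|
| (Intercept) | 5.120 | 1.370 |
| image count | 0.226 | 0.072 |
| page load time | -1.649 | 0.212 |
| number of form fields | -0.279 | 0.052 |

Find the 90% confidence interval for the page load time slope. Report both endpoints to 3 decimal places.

(-2.002, -1.296)

Read off: b = -1.649, SE = 0.212 for page load time.
df = n − k − 1 = 83 − 3 − 1 = 79.
t* = t_{0.05, 79} = 1.664371.
Margin = t* × SE = 1.664371 × 0.212 = 0.35285.
CI: -1.649 ± 0.35285 → (-2.002, -1.296).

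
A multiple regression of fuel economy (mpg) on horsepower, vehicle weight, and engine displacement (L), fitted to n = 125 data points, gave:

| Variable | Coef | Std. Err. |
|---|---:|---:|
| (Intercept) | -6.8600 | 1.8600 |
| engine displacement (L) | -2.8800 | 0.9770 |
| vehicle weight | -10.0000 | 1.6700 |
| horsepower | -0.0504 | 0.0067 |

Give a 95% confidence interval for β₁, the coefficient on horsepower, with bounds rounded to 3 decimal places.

(-0.064, -0.037)

Read off: b = -0.0504, SE = 0.0067 for horsepower.
df = n − k − 1 = 125 − 3 − 1 = 121.
t* = t_{0.025, 121} = 1.979764.
Margin = t* × SE = 1.979764 × 0.0067 = 0.01326.
CI: -0.0504 ± 0.01326 → (-0.064, -0.037).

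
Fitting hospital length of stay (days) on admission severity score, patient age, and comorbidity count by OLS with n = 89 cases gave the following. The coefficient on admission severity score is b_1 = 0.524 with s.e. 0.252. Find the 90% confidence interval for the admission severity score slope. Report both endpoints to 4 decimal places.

(0.1049, 0.9431)

df = n − k − 1 = 89 − 3 − 1 = 85.
t* = t_{0.05, 85} = 1.662978.
Margin = t* × SE = 1.662978 × 0.252 = 0.419071.
CI: 0.524 ± 0.419071 → (0.1049, 0.9431).
With 90% confidence, each one-unit increase in admission severity score is associated with a change of between 0.1049 and 0.9431 days in hospital length of stay, holding the other predictors fixed.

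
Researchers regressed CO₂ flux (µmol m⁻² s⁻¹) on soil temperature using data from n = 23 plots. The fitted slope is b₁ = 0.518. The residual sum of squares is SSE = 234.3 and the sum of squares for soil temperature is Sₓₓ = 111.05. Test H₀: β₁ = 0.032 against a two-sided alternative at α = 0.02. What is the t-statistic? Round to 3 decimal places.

MSE = SSE/(n − 2) = 234.3/21 = 11.1571.
SE(b₁) = √(MSE/Sₓₓ) = √(11.1571/111.05) = 0.316969.
t = (0.518 − 0.032) / 0.316969 = 1.533.
df = n − 2 = 21.
Two-sided p ≈ 0.1401, which is ≥ 0.02, so fail to reject H₀.
The data are consistent with a true slope of 0.032 µmol m⁻² s⁻¹ per unit of soil temperature.

t = 1.533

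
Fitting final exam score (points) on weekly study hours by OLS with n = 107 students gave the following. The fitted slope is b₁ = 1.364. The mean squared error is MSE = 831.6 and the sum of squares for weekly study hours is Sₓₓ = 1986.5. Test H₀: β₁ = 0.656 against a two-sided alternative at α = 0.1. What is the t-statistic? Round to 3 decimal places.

SE(b₁) = √(MSE/Sₓₓ) = √(831.6/1986.5) = 0.647013.
t = (1.364 − 0.656) / 0.647013 = 1.094.
df = n − 2 = 105.
Two-sided p ≈ 0.2763, which is ≥ 0.1, so fail to reject H₀.
The data are consistent with a true slope of 0.656 points per unit of weekly study hours.

t = 1.094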